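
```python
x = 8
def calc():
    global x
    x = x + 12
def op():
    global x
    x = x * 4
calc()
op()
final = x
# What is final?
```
80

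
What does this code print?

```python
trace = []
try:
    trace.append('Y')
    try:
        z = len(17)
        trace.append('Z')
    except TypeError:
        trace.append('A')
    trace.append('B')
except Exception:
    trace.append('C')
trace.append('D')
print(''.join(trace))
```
YABD

Inner exception caught by inner handler, outer continues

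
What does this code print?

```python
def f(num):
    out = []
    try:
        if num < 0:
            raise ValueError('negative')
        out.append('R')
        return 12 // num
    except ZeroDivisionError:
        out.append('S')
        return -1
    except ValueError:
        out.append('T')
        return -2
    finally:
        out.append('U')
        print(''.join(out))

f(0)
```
RSU

num=0 causes ZeroDivisionError, caught, finally prints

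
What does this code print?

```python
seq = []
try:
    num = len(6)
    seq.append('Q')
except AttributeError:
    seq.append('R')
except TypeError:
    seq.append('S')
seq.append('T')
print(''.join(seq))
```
ST

TypeError is caught by its specific handler, not AttributeError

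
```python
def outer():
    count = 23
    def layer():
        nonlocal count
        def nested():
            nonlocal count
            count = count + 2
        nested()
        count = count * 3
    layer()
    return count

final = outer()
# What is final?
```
75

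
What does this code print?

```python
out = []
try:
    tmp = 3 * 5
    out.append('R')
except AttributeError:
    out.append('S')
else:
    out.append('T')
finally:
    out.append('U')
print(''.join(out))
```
RTU

else runs before finally when no exception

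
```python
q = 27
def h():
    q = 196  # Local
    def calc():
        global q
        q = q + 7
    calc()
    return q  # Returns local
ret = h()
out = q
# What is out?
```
34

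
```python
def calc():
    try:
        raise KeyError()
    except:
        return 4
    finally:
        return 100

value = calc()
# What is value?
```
100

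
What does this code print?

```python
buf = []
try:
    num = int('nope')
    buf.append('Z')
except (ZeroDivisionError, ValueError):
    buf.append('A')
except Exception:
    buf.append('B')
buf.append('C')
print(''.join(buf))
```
AC

ValueError matches tuple containing it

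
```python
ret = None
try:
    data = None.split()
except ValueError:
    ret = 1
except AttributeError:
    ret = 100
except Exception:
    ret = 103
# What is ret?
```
100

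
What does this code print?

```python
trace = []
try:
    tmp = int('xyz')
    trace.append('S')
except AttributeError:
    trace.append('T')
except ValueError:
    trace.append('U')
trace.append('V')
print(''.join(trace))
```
UV

ValueError is caught by its specific handler, not AttributeError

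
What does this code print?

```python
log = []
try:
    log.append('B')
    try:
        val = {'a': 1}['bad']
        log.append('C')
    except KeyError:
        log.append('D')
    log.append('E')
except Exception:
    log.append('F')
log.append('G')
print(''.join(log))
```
BDEG

Inner exception caught by inner handler, outer continues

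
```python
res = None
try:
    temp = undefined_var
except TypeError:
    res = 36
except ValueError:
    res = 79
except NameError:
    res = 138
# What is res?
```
138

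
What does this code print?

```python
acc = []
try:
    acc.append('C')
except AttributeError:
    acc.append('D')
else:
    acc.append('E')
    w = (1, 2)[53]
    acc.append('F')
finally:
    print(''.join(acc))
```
CE

Try succeeds, else appends 'E', IndexError in else is uncaught, finally prints before exception propagates ('F' never appended)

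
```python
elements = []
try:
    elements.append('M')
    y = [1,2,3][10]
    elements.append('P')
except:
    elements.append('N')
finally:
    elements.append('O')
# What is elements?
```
['M', 'N', 'O']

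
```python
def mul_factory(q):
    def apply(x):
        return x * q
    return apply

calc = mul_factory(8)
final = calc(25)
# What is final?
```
200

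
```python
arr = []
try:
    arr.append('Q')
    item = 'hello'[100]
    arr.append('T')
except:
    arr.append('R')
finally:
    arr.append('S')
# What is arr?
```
['Q', 'R', 'S']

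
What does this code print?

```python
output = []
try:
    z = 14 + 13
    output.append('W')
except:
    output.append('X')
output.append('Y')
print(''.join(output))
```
WY

No exception, try block completes normally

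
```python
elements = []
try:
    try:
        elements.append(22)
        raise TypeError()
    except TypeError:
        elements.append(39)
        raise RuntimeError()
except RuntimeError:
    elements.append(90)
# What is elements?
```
[22, 39, 90]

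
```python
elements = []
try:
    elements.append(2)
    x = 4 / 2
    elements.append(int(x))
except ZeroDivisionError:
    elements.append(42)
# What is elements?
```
[2, 2]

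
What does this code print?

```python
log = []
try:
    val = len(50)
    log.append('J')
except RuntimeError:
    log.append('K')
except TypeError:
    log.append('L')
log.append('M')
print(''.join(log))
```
LM

TypeError is caught by its specific handler, not RuntimeError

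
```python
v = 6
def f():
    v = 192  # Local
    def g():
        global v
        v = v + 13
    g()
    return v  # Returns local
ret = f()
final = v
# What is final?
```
19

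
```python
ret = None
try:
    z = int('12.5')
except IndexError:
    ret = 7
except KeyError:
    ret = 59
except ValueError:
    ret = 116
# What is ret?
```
116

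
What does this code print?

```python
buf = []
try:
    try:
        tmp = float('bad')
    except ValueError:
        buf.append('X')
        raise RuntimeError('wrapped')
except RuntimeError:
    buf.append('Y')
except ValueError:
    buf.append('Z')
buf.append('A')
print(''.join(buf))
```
XYA

RuntimeError raised and caught, original ValueError not re-raised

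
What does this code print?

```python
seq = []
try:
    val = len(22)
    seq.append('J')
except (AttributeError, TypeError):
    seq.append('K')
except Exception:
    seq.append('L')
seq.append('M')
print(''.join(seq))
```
KM

TypeError matches tuple containing it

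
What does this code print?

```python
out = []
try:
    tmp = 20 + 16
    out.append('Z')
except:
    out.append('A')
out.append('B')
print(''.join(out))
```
ZB

No exception, try block completes normally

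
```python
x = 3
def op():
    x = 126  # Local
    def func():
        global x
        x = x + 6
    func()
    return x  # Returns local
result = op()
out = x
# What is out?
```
9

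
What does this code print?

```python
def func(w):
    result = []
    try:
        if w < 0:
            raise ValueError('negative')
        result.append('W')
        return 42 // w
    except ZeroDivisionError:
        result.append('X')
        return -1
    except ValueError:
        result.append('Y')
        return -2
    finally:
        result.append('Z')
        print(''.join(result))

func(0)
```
WXZ

w=0 causes ZeroDivisionError, caught, finally prints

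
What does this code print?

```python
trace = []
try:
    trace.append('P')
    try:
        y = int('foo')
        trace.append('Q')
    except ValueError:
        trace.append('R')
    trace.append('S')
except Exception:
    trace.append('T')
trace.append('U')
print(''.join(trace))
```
PRSU

Inner exception caught by inner handler, outer continues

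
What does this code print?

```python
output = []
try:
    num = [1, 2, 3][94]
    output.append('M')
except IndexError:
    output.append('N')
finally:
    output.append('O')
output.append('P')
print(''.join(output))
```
NOP

finally always runs, even after exception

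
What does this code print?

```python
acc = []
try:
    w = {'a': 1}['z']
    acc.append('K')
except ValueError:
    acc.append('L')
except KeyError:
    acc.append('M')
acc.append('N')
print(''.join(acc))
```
MN

KeyError is caught by its specific handler, not ValueError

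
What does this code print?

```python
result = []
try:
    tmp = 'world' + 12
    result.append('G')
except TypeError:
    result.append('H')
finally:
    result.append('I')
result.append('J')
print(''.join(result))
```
HIJ

finally always runs, even after exception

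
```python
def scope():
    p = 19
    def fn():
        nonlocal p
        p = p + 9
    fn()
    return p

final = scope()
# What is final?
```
28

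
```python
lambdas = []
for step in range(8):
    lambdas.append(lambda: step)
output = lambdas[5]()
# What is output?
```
7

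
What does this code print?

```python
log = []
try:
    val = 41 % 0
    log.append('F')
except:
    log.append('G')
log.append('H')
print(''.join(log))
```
GH

Exception raised in try, caught by bare except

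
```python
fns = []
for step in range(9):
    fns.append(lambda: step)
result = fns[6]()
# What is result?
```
8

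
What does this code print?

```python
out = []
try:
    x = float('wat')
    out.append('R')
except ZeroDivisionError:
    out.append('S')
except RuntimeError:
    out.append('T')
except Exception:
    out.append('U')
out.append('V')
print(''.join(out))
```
UV

ValueError not specifically caught, falls to Exception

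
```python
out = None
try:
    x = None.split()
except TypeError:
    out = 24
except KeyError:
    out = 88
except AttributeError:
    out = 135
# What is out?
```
135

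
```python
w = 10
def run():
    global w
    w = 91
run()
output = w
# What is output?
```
91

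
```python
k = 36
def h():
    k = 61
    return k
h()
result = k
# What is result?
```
36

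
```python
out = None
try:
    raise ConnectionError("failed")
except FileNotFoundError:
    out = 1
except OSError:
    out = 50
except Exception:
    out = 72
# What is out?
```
50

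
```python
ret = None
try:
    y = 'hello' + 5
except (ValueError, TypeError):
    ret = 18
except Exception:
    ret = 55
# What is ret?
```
18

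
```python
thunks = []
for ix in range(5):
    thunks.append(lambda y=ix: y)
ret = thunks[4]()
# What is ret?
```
4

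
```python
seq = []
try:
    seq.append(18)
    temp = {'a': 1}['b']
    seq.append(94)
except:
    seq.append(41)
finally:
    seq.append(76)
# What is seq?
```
[18, 41, 76]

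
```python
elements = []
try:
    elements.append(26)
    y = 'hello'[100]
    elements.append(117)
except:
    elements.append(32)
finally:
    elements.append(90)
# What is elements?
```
[26, 32, 90]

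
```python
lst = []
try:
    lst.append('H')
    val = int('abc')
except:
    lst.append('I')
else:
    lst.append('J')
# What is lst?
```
['H', 'I']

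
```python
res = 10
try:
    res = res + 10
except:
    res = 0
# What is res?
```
20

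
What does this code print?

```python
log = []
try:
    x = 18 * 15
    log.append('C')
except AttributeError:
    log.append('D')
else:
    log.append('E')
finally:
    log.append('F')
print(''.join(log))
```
CEF

else runs before finally when no exception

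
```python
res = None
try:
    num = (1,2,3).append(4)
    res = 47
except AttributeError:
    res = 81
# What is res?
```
81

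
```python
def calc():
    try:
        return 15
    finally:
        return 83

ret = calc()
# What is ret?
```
83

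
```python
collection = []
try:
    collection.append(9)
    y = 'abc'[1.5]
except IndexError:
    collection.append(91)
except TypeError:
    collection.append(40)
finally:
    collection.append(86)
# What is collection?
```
[9, 40, 86]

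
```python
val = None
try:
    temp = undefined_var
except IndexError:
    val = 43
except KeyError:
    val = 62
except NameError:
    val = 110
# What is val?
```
110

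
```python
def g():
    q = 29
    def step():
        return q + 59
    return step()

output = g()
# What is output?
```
88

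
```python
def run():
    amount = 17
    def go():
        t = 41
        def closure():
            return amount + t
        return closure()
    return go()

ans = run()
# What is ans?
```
58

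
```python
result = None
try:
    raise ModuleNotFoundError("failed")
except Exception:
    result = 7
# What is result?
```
7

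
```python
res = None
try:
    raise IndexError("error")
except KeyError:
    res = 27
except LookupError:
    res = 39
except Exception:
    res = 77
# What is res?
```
39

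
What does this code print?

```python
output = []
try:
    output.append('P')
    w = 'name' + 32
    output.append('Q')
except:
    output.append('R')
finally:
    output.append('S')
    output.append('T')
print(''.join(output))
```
PRST

Code before exception runs, then except, then all of finally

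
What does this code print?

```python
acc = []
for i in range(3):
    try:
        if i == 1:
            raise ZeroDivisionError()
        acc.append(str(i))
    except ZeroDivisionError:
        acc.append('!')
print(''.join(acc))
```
0!2

Exception on i=1 caught, loop continues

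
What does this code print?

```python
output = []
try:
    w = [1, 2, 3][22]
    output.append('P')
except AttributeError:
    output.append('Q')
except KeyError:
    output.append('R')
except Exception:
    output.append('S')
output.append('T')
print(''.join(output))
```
ST

IndexError not specifically caught, falls to Exception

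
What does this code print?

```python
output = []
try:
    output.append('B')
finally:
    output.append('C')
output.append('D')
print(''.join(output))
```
BCD

try/finally without except, no exception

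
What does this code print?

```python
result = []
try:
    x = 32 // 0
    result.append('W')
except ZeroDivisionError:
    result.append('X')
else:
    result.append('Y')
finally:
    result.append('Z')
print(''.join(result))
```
XZ

Exception: except runs, else skipped, finally runs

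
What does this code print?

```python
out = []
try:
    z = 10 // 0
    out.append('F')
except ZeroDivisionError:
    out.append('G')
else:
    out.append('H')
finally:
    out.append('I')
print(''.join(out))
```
GI

Exception: except runs, else skipped, finally runs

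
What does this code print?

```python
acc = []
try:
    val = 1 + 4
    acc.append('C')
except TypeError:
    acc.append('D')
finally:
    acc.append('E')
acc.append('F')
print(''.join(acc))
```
CEF

finally runs after normal execution too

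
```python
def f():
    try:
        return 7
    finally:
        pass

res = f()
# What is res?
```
7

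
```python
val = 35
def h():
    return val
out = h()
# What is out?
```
35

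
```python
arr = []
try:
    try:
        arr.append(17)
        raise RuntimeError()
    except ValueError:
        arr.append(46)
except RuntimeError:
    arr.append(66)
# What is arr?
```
[17, 66]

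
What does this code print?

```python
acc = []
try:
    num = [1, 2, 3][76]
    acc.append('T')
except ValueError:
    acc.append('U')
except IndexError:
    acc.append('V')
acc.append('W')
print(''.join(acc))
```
VW

IndexError is caught by its specific handler, not ValueError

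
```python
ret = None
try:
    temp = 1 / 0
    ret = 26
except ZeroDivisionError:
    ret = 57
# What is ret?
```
57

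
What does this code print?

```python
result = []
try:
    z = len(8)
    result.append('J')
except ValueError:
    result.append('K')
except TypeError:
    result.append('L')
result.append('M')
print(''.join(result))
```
LM

TypeError is caught by its specific handler, not ValueError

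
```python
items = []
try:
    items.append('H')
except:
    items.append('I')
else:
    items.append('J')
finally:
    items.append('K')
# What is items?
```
['H', 'J', 'K']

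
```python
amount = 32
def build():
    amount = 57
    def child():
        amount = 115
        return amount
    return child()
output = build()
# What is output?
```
115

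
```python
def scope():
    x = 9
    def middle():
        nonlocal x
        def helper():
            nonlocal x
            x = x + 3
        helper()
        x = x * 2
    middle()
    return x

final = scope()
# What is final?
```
24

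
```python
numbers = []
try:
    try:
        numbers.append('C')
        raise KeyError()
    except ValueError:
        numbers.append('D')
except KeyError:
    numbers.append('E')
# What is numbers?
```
['C', 'E']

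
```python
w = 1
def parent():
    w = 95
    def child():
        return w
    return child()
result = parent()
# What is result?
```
95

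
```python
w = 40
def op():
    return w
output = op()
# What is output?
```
40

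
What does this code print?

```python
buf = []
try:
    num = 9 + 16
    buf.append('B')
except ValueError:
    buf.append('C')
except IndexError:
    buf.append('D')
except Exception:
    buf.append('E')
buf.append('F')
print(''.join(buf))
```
BF

No exception, try block completes normally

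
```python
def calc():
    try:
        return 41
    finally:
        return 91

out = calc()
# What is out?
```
91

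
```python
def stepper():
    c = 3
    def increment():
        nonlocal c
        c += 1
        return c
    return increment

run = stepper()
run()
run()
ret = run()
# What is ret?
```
6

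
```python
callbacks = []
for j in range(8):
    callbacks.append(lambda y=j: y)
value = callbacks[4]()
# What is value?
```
4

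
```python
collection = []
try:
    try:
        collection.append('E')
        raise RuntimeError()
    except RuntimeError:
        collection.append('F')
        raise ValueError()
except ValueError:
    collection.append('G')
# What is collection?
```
['E', 'F', 'G']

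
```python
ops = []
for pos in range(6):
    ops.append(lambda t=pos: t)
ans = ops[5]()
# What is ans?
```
5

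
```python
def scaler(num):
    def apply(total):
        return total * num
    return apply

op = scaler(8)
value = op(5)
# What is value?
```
40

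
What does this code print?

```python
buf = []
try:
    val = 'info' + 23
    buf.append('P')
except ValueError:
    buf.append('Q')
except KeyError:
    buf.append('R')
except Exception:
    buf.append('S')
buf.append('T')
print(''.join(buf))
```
ST

TypeError not specifically caught, falls to Exception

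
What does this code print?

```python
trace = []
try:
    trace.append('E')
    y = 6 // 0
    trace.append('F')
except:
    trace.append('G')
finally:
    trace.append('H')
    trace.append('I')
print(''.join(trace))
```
EGHI

Code before exception runs, then except, then all of finally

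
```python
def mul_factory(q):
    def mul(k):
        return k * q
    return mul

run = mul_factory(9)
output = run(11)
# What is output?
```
99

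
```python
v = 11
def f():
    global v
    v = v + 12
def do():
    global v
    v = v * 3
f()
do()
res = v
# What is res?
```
69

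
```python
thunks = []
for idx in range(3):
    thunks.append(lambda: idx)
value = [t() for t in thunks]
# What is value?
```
[2, 2, 2]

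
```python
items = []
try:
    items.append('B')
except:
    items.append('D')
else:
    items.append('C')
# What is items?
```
['B', 'C']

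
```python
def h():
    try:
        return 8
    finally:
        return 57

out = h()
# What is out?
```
57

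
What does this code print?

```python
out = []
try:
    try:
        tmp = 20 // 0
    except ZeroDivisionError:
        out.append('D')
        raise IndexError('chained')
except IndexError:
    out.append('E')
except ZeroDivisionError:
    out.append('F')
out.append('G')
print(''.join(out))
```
DEG

IndexError raised and caught, original ZeroDivisionError not re-raised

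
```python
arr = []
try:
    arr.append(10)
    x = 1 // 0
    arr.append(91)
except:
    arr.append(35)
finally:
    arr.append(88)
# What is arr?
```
[10, 35, 88]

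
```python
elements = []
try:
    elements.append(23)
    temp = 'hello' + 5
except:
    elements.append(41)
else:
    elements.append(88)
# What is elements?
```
[23, 41]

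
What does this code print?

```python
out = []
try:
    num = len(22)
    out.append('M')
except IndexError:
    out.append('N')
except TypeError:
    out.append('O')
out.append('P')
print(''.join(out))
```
OP

TypeError is caught by its specific handler, not IndexError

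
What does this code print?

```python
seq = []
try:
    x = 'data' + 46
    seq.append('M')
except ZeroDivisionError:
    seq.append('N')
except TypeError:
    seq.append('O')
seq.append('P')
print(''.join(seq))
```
OP

TypeError is caught by its specific handler, not ZeroDivisionError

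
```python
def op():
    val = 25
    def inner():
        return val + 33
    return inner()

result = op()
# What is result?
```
58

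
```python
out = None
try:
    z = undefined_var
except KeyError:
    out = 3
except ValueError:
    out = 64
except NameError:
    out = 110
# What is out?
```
110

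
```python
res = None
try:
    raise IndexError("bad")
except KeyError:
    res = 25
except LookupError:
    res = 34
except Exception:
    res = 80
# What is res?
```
34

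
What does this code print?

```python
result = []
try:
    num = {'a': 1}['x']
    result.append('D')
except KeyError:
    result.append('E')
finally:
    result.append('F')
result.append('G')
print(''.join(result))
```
EFG

finally always runs, even after exception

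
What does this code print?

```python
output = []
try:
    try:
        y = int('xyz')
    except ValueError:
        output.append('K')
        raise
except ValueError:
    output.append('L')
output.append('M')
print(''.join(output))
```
KLM

raise without argument re-raises current exception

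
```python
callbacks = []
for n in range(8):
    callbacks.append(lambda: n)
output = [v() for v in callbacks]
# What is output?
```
[7, 7, 7, 7, 7, 7, 7, 7]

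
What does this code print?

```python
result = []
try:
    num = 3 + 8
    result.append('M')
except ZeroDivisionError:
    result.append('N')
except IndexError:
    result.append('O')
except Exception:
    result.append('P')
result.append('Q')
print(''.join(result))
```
MQ

No exception, try block completes normally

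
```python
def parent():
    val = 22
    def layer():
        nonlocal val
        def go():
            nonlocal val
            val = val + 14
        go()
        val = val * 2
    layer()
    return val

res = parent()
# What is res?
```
72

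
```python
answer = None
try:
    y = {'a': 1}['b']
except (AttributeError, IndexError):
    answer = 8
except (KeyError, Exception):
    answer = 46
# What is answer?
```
46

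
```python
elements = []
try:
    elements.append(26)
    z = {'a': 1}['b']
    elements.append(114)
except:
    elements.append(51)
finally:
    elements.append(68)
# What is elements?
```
[26, 51, 68]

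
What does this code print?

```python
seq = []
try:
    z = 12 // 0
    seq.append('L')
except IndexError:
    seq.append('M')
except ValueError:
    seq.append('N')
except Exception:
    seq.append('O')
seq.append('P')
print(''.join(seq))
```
OP

ZeroDivisionError not specifically caught, falls to Exception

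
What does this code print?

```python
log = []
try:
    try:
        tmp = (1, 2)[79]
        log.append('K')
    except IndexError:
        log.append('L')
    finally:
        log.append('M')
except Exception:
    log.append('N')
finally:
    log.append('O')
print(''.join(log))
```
LMO

Both finally blocks run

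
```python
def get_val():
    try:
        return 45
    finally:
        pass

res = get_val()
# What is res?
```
45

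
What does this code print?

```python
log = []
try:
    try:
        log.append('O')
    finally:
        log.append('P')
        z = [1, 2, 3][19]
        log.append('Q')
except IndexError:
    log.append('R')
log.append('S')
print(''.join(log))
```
OPRS

Exception in inner finally caught by outer except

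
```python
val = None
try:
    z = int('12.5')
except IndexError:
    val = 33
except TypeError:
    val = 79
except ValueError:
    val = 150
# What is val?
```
150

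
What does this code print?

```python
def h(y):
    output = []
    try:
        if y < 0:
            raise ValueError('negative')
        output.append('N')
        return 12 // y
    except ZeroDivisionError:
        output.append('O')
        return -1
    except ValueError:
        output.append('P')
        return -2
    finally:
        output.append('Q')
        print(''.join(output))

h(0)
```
NOQ

y=0 causes ZeroDivisionError, caught, finally prints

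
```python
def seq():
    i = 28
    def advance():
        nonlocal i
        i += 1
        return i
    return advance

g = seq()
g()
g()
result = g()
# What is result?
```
31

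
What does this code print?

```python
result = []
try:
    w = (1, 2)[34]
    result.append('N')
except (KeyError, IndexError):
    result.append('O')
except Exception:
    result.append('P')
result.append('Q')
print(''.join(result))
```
OQ

IndexError matches tuple containing it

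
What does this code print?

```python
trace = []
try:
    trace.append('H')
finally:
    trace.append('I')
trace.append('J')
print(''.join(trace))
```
HIJ

try/finally without except, no exception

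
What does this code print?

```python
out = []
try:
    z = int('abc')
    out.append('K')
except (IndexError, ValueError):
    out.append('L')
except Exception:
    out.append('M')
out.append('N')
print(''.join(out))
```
LN

ValueError matches tuple containing it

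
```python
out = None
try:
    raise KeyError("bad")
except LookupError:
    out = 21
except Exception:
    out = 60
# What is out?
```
21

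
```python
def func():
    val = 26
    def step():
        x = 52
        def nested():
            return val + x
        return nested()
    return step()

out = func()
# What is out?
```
78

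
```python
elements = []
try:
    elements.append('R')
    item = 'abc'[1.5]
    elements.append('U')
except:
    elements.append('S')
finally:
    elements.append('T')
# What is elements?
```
['R', 'S', 'T']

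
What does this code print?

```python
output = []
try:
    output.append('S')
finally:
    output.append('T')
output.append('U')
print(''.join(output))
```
STU

try/finally without except, no exception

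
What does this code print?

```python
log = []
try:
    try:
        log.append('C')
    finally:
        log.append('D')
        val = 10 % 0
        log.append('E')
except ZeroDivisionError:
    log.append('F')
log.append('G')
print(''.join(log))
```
CDFG

Exception in inner finally caught by outer except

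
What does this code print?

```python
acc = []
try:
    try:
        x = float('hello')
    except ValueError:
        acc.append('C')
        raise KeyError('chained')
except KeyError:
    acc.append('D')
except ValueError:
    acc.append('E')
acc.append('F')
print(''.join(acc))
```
CDF

KeyError raised and caught, original ValueError not re-raised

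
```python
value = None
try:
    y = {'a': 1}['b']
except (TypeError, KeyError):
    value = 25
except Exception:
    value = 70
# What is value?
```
25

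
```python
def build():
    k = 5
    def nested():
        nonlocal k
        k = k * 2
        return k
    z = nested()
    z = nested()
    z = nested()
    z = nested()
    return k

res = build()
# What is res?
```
80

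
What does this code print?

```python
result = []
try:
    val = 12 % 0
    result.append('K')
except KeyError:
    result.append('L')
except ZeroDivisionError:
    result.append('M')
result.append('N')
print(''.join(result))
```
MN

ZeroDivisionError is caught by its specific handler, not KeyError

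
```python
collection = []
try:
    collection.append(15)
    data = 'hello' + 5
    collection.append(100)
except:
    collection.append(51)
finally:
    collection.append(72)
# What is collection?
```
[15, 51, 72]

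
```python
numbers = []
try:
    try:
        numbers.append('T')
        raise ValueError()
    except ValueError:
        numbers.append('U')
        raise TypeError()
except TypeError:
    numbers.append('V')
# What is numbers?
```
['T', 'U', 'V']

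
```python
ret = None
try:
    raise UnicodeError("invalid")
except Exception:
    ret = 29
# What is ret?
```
29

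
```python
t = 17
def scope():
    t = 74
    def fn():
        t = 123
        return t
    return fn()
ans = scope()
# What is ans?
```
123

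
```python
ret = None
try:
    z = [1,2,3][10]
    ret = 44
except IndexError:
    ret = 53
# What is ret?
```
53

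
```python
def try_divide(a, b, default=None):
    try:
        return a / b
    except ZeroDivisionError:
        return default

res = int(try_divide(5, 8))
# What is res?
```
0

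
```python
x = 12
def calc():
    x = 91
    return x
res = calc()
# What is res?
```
91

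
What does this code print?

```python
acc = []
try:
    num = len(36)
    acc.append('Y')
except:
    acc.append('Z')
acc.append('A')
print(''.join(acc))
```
ZA

Exception raised in try, caught by bare except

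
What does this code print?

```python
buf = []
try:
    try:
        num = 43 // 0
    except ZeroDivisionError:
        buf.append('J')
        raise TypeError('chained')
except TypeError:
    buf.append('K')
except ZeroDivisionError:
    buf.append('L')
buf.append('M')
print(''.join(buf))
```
JKM

TypeError raised and caught, original ZeroDivisionError not re-raised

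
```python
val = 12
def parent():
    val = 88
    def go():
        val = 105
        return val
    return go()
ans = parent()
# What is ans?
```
105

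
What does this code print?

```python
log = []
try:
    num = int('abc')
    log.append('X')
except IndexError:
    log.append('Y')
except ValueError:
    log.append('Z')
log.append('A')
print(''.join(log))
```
ZA

ValueError is caught by its specific handler, not IndexError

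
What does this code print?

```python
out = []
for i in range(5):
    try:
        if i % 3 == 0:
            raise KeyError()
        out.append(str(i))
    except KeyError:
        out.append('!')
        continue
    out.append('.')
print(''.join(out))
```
!1.2.!4.

continue in except skips rest of loop body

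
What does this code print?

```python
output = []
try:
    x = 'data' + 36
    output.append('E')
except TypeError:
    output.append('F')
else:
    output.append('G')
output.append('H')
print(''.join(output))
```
FH

else block skipped when exception is caught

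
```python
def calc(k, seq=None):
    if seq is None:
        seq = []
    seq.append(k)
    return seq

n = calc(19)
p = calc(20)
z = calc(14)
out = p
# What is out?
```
[20]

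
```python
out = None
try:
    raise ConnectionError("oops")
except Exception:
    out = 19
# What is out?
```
19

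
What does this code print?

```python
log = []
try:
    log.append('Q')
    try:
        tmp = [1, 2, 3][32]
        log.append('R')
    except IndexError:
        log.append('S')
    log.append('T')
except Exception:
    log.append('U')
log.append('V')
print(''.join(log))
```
QSTV

Inner exception caught by inner handler, outer continues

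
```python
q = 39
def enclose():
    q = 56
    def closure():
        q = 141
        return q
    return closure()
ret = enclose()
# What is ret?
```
141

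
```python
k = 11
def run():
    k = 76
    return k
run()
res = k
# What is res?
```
11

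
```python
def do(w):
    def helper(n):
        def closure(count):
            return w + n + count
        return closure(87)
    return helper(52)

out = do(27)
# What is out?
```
166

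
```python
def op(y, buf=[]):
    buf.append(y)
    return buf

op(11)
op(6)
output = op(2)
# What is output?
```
[11, 6, 2]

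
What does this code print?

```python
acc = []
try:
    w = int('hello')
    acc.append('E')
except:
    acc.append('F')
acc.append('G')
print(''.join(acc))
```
FG

Exception raised in try, caught by bare except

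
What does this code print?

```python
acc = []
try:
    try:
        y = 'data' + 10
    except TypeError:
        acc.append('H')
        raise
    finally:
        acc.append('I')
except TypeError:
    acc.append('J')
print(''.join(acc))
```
HIJ

finally runs before re-raised exception propagates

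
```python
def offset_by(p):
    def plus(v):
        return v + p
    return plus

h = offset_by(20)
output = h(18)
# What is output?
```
38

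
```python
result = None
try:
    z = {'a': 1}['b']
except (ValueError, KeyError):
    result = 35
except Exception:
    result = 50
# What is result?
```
35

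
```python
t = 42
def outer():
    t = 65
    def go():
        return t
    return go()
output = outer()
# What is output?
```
65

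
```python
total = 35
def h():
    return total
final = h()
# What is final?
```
35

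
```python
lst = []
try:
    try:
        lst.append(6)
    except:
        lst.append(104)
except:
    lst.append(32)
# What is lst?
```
[6]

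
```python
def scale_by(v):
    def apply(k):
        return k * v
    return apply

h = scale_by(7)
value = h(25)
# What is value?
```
175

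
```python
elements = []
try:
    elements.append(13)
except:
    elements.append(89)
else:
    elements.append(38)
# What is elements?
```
[13, 38]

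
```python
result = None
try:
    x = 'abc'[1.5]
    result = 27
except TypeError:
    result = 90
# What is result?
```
90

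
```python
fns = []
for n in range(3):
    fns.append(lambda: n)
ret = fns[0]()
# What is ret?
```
2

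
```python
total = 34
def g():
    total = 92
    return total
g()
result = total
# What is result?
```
34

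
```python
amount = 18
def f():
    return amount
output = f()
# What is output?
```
18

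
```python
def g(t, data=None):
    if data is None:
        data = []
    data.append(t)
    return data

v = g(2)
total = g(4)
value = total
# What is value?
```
[4]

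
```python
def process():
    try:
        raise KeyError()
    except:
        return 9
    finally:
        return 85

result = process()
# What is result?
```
85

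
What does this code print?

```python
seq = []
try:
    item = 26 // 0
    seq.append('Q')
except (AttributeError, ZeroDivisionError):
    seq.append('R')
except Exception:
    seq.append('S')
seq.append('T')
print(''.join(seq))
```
RT

ZeroDivisionError matches tuple containing it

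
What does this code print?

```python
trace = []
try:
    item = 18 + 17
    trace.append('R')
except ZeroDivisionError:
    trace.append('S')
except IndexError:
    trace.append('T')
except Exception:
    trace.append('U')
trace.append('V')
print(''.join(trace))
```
RV

No exception, try block completes normally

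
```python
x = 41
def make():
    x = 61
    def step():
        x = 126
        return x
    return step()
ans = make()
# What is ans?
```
126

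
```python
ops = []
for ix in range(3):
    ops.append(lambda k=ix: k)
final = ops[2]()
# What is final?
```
2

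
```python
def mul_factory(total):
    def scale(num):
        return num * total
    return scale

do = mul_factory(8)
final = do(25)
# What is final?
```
200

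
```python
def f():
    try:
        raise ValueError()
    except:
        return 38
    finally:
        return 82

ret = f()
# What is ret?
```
82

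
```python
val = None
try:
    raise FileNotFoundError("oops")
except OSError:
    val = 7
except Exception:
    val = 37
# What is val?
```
7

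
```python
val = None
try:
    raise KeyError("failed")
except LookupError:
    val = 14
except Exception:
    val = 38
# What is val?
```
14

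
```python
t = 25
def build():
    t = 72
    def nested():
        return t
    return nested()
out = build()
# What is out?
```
72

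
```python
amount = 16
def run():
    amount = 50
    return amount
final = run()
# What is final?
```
50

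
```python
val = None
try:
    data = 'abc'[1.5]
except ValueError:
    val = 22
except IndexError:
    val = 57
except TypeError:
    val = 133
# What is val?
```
133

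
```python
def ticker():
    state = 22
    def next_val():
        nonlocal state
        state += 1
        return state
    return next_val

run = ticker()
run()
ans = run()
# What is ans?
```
24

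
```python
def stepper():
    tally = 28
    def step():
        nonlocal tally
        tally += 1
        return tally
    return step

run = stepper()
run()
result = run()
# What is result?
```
30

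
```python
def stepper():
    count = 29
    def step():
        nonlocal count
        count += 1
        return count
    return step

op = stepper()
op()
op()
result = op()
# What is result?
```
32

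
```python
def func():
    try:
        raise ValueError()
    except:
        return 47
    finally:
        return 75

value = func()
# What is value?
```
75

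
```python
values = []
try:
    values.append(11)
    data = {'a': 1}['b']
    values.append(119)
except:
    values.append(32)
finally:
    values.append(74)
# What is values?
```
[11, 32, 74]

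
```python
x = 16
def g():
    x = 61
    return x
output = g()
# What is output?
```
61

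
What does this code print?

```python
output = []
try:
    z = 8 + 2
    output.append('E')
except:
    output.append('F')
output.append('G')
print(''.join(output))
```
EG

No exception, try block completes normally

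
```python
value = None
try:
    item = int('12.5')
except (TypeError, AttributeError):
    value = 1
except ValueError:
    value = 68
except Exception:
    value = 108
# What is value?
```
68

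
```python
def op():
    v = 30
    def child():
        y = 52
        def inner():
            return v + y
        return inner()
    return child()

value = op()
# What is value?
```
82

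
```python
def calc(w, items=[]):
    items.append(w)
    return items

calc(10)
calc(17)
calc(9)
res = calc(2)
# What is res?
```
[10, 17, 9, 2]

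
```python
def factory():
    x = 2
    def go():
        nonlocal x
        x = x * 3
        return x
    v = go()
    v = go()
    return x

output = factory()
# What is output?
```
18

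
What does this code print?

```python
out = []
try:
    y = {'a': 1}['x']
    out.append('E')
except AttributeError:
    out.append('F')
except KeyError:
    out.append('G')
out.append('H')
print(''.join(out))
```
GH

KeyError is caught by its specific handler, not AttributeError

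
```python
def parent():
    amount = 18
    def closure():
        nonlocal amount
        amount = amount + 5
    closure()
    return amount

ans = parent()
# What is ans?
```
23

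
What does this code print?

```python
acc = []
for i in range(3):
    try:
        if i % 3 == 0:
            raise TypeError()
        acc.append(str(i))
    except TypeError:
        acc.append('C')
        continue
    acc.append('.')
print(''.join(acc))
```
C1.2.

continue in except skips rest of loop body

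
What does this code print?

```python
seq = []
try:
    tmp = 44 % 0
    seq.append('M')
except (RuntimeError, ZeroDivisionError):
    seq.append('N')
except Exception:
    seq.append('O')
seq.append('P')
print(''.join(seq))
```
NP

ZeroDivisionError matches tuple containing it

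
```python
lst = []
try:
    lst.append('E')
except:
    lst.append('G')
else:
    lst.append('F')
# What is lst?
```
['E', 'F']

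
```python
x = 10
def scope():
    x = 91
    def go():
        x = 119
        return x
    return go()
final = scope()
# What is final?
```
119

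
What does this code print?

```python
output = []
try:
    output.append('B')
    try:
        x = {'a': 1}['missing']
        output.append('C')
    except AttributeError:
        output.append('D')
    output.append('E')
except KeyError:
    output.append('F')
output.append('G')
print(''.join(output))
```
BFG

Inner handler doesn't match, propagates to outer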